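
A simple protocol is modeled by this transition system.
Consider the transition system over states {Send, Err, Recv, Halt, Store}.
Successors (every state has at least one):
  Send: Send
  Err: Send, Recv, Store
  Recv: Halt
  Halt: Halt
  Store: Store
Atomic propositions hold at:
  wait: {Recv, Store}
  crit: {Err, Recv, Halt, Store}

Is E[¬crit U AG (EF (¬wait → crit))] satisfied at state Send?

Sat(¬crit) = {Send}
Sat(¬wait) = {Send, Err, Halt}
Sat(¬wait → crit) = {Err, Recv, Halt, Store}
EF (¬wait → crit): least fixpoint, start Z0 = {Err, Recv, Halt, Store}, add states with some successor in Z. Already a fixed point.
Sat(EF (¬wait → crit)) = {Err, Recv, Halt, Store}
AG (EF (¬wait → crit)): greatest fixpoint, start Z0 = {Err, Recv, Halt, Store}, keep only states in Sat with every successor in Z. Z1 = {Recv, Halt, Store}; fixed.
Sat(AG (EF (¬wait → crit))) = {Recv, Halt, Store}
E[¬crit U AG (EF (¬wait → crit))]: least fixpoint, start Z0 = Sat(AG (EF (¬wait → crit))) = {Recv, Halt, Store}, add states in Sat(¬crit) with some successor in Z. Already a fixed point.
Sat(E[¬crit U AG (EF (¬wait → crit))]) = {Recv, Halt, Store}
Send ∉ Sat(E[¬crit U AG (EF (¬wait → crit))]) = {Recv, Halt, Store}, so the formula does not hold at Send.

No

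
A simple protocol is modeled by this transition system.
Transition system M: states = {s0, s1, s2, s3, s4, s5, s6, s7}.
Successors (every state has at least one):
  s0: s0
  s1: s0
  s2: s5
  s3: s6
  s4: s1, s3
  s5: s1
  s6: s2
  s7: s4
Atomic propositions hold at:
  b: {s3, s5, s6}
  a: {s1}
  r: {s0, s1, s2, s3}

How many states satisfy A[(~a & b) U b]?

3

Sat(~a) = {s0, s2, s3, s4, s5, s6, s7}
Sat(~a & b) = {s3, s5, s6}
A[(~a & b) U b]: least fixpoint, start Z0 = Sat(b) = {s3, s5, s6}, add states in Sat(~a & b) with every successor in Z. Already a fixed point.
Sat(A[(~a & b) U b]) = {s3, s5, s6}
|Sat(A[(~a & b) U b])| = |{s3, s5, s6}| = 3.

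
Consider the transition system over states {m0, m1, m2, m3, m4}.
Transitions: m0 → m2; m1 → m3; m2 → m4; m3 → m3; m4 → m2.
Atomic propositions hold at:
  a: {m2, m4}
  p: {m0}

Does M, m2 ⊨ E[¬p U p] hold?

No

Sat(¬p) = {m1, m2, m3, m4}
E[¬p U p]: least fixpoint, start Z0 = Sat(p) = {m0}, add states in Sat(¬p) with some successor in Z. Already a fixed point.
Sat(E[¬p U p]) = {m0}
m2 ∉ Sat(E[¬p U p]) = {m0}, so the formula does not hold at m2.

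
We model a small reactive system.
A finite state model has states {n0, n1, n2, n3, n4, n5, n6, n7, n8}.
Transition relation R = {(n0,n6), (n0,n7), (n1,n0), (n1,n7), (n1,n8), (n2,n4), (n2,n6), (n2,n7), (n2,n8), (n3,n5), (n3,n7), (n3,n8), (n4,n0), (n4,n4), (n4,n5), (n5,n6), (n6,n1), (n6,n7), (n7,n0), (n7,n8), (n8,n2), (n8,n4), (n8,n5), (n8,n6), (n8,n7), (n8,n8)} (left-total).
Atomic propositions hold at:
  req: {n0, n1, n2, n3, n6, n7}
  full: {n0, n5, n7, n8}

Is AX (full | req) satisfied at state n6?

Yes

Sat(full | req) = {n0, n1, n2, n3, n5, n6, n7, n8}
Sat(AX (full | req)) = {s : every successor in {n0, n1, n2, n3, n5, n6, n7, n8}} = {n0, n1, n3, n5, n6, n7}
n6 ∈ Sat(AX (full | req)) = {n0, n1, n3, n5, n6, n7}, so the formula holds at n6.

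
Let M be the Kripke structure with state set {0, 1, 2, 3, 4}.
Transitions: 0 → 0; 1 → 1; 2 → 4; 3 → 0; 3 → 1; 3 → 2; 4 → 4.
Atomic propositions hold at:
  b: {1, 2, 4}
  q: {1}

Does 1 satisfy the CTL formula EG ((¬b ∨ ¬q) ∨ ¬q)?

Sat(¬b) = {0, 3}
Sat(¬q) = {0, 2, 3, 4}
Sat(¬b ∨ ¬q) = {0, 2, 3, 4}
Sat((¬b ∨ ¬q) ∨ ¬q) = {0, 2, 3, 4}
EG ((¬b ∨ ¬q) ∨ ¬q): greatest fixpoint, start Z0 = {0, 2, 3, 4}, keep only states in Sat with some successor in Z. Already a fixed point.
Sat(EG ((¬b ∨ ¬q) ∨ ¬q)) = {0, 2, 3, 4}
1 ∉ Sat(EG ((¬b ∨ ¬q) ∨ ¬q)) = {0, 2, 3, 4}, so the formula does not hold at 1.

No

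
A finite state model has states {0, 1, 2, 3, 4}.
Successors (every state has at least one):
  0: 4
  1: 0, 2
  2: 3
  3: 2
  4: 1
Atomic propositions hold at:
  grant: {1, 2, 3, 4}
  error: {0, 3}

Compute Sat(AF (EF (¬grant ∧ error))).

{0, 1, 4}

Sat(¬grant) = {0}
Sat(¬grant ∧ error) = {0}
EF (¬grant ∧ error): least fixpoint, start Z0 = {0}, add states with some successor in Z. Z1 = {0, 1}; Z2 = {0, 1, 4}; fixed.
Sat(EF (¬grant ∧ error)) = {0, 1, 4}
AF (EF (¬grant ∧ error)): least fixpoint, start Z0 = {0, 1, 4}, add states with every successor in Z. Already a fixed point.
Sat(AF (EF (¬grant ∧ error))) = {0, 1, 4}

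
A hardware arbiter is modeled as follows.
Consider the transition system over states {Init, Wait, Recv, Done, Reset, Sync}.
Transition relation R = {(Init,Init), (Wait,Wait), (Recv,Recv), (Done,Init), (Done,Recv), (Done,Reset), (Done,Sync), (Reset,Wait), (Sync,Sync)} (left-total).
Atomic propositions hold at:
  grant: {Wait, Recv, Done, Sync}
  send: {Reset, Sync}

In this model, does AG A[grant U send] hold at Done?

A[grant U send]: least fixpoint, start Z0 = Sat(send) = {Reset, Sync}, add states in Sat(grant) with every successor in Z. Already a fixed point.
Sat(A[grant U send]) = {Reset, Sync}
AG A[grant U send]: greatest fixpoint, start Z0 = {Reset, Sync}, keep only states in Sat with every successor in Z. Z1 = {Sync}; fixed.
Sat(AG A[grant U send]) = {Sync}
Done ∉ Sat(AG A[grant U send]) = {Sync}, so the formula does not hold at Done.

No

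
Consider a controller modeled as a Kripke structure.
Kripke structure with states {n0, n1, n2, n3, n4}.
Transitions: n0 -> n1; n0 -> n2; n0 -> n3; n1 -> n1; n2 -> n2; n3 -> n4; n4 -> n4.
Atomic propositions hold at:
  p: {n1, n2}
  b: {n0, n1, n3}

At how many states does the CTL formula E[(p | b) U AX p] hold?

3

Sat(p | b) = {n0, n1, n2, n3}
Sat(AX p) = {s : every successor in {n1, n2}} = {n1, n2}
E[(p | b) U AX p]: least fixpoint, start Z0 = Sat(AX p) = {n1, n2}, add states in Sat(p | b) with some successor in Z. Z1 = {n0, n1, n2}; fixed.
Sat(E[(p | b) U AX p]) = {n0, n1, n2}
|Sat(E[(p | b) U AX p])| = |{n0, n1, n2}| = 3.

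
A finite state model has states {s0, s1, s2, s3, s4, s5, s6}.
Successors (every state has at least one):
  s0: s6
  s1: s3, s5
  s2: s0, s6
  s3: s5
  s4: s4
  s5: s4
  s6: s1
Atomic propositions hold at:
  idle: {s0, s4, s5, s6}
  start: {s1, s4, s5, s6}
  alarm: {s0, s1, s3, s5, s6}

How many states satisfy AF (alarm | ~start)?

Sat(~start) = {s0, s2, s3}
Sat(alarm | ~start) = {s0, s1, s2, s3, s5, s6}
AF (alarm | ~start): least fixpoint, start Z0 = {s0, s1, s2, s3, s5, s6}, add states with every successor in Z. Already a fixed point.
Sat(AF (alarm | ~start)) = {s0, s1, s2, s3, s5, s6}
|Sat(AF (alarm | ~start))| = |{s0, s1, s2, s3, s5, s6}| = 6.

6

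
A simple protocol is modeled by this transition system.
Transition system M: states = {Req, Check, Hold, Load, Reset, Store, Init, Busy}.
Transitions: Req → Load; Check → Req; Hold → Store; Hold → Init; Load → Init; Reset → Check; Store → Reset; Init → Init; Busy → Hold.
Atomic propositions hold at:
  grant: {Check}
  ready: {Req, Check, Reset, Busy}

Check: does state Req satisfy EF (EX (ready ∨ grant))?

No

Sat(ready ∨ grant) = {Req, Check, Reset, Busy}
Sat(EX (ready ∨ grant)) = {s : some successor in {Req, Check, Reset, Busy}} = {Check, Reset, Store}
EF (EX (ready ∨ grant)): least fixpoint, start Z0 = {Check, Reset, Store}, add states with some successor in Z. Z1 = {Check, Hold, Reset, Store}; Z2 = {Check, Hold, Reset, Store, Busy}; fixed.
Sat(EF (EX (ready ∨ grant))) = {Check, Hold, Reset, Store, Busy}
Req ∉ Sat(EF (EX (ready ∨ grant))) = {Check, Hold, Reset, Store, Busy}, so the formula does not hold at Req.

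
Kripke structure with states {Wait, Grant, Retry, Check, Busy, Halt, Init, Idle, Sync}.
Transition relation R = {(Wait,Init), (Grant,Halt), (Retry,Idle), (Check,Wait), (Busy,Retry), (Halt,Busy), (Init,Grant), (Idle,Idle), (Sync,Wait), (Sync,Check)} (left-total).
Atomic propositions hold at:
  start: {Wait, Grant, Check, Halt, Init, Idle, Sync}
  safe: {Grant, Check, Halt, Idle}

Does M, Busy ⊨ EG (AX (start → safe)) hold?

Sat(start → safe) = {Grant, Retry, Check, Busy, Halt, Idle}
Sat(AX (start → safe)) = {s : every successor in {Grant, Retry, Check, Busy, Halt, Idle}} = {Grant, Retry, Busy, Halt, Init, Idle}
EG (AX (start → safe)): greatest fixpoint, start Z0 = {Grant, Retry, Busy, Halt, Init, Idle}, keep only states in Sat with some successor in Z. Already a fixed point.
Sat(EG (AX (start → safe))) = {Grant, Retry, Busy, Halt, Init, Idle}
Busy ∈ Sat(EG (AX (start → safe))) = {Grant, Retry, Busy, Halt, Init, Idle}, so the formula holds at Busy.

Yes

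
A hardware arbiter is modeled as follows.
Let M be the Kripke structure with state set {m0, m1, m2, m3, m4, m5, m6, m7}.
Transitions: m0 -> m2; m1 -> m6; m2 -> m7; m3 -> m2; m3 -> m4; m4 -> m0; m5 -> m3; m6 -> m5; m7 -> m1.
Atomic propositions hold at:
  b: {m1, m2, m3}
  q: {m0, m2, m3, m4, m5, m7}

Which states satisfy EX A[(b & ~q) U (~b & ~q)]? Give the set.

{m1, m7}

Sat(~q) = {m1, m6}
Sat(b & ~q) = {m1}
Sat(~b) = {m0, m4, m5, m6, m7}
Sat(~b & ~q) = {m6}
A[(b & ~q) U (~b & ~q)]: least fixpoint, start Z0 = Sat((~b & ~q)) = {m6}, add states in Sat(b & ~q) with every successor in Z. Z1 = {m1, m6}; fixed.
Sat(A[(b & ~q) U (~b & ~q)]) = {m1, m6}
Sat(EX A[(b & ~q) U (~b & ~q)]) = {s : some successor in {m1, m6}} = {m1, m7}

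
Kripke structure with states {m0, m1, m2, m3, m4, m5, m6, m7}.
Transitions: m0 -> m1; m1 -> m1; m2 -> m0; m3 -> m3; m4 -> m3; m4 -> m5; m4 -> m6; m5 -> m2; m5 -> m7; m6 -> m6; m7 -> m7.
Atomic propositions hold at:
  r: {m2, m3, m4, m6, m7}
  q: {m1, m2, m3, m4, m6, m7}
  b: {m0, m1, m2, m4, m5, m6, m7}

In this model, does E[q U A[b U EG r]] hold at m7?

EG r: greatest fixpoint, start Z0 = {m2, m3, m4, m6, m7}, keep only states in Sat with some successor in Z. Z1 = {m3, m4, m6, m7}; fixed.
Sat(EG r) = {m3, m4, m6, m7}
A[b U EG r]: least fixpoint, start Z0 = Sat(EG r) = {m3, m4, m6, m7}, add states in Sat(b) with every successor in Z. Already a fixed point.
Sat(A[b U EG r]) = {m3, m4, m6, m7}
E[q U A[b U EG r]]: least fixpoint, start Z0 = Sat(A[b U EG r]) = {m3, m4, m6, m7}, add states in Sat(q) with some successor in Z. Already a fixed point.
Sat(E[q U A[b U EG r]]) = {m3, m4, m6, m7}
m7 ∈ Sat(E[q U A[b U EG r]]) = {m3, m4, m6, m7}, so the formula holds at m7.

Yes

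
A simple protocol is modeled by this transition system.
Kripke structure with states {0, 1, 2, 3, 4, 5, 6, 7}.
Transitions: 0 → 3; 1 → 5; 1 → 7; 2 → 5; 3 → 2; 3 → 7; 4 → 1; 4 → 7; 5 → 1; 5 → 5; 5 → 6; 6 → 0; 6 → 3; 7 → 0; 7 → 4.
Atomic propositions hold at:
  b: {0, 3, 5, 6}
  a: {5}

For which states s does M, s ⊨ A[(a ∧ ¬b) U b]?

Sat(¬b) = {1, 2, 4, 7}
Sat(a ∧ ¬b) = ∅
A[(a ∧ ¬b) U b]: least fixpoint, start Z0 = Sat(b) = {0, 3, 5, 6}, add states in Sat(a ∧ ¬b) with every successor in Z. Already a fixed point.
Sat(A[(a ∧ ¬b) U b]) = {0, 3, 5, 6}

{0, 3, 5, 6}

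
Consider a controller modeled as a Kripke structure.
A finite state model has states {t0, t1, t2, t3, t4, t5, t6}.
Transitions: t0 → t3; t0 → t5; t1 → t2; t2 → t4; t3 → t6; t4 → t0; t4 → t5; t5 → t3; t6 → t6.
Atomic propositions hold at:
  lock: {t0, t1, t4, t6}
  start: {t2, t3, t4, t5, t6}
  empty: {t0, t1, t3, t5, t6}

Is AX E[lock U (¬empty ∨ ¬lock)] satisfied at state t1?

Yes

Sat(¬empty) = {t2, t4}
Sat(¬lock) = {t2, t3, t5}
Sat(¬empty ∨ ¬lock) = {t2, t3, t4, t5}
E[lock U (¬empty ∨ ¬lock)]: least fixpoint, start Z0 = Sat((¬empty ∨ ¬lock)) = {t2, t3, t4, t5}, add states in Sat(lock) with some successor in Z. Z1 = {t0, t1, t2, t3, t4, t5}; fixed.
Sat(E[lock U (¬empty ∨ ¬lock)]) = {t0, t1, t2, t3, t4, t5}
Sat(AX E[lock U (¬empty ∨ ¬lock)]) = {s : every successor in {t0, t1, t2, t3, t4, t5}} = {t0, t1, t2, t4, t5}
t1 ∈ Sat(AX E[lock U (¬empty ∨ ¬lock)]) = {t0, t1, t2, t4, t5}, so the formula holds at t1.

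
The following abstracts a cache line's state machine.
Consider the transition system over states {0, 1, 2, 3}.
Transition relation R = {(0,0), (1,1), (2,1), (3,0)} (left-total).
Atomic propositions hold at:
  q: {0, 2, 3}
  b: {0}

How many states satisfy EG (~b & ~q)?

1

Sat(~b) = {1, 2, 3}
Sat(~q) = {1}
Sat(~b & ~q) = {1}
EG (~b & ~q): greatest fixpoint, start Z0 = {1}, keep only states in Sat with some successor in Z. Already a fixed point.
Sat(EG (~b & ~q)) = {1}
|Sat(EG (~b & ~q))| = |{1}| = 1.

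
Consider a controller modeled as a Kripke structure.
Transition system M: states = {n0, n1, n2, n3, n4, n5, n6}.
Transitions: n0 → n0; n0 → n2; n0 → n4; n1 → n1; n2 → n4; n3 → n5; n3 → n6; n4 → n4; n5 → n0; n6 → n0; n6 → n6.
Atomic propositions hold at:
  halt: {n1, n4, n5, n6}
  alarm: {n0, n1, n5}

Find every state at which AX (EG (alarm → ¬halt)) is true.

{n0, n2, n4, n5, n6}

Sat(¬halt) = {n0, n2, n3}
Sat(alarm → ¬halt) = {n0, n2, n3, n4, n6}
EG (alarm → ¬halt): greatest fixpoint, start Z0 = {n0, n2, n3, n4, n6}, keep only states in Sat with some successor in Z. Already a fixed point.
Sat(EG (alarm → ¬halt)) = {n0, n2, n3, n4, n6}
Sat(AX (EG (alarm → ¬halt))) = {s : every successor in {n0, n2, n3, n4, n6}} = {n0, n2, n4, n5, n6}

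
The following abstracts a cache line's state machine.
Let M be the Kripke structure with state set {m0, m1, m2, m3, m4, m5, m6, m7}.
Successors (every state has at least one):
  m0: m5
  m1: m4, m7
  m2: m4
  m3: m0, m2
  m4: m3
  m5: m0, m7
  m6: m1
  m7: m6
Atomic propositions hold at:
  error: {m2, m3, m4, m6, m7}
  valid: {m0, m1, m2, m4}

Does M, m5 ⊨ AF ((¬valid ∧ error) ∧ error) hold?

No

Sat(¬valid) = {m3, m5, m6, m7}
Sat(¬valid ∧ error) = {m3, m6, m7}
Sat((¬valid ∧ error) ∧ error) = {m3, m6, m7}
AF ((¬valid ∧ error) ∧ error): least fixpoint, start Z0 = {m3, m6, m7}, add states with every successor in Z. Z1 = {m3, m4, m6, m7}; Z2 = {m1, m2, m3, m4, m6, m7}; fixed.
Sat(AF ((¬valid ∧ error) ∧ error)) = {m1, m2, m3, m4, m6, m7}
m5 ∉ Sat(AF ((¬valid ∧ error) ∧ error)) = {m1, m2, m3, m4, m6, m7}, so the formula does not hold at m5.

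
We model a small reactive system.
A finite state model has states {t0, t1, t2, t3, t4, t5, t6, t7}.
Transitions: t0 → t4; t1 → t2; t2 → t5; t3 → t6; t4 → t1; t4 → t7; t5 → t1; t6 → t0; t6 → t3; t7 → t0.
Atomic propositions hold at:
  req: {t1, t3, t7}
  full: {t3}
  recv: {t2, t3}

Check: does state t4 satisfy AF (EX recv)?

Sat(EX recv) = {s : some successor in {t2, t3}} = {t1, t6}
AF (EX recv): least fixpoint, start Z0 = {t1, t6}, add states with every successor in Z. Z1 = {t1, t3, t5, t6}; Z2 = {t1, t2, t3, t5, t6}; fixed.
Sat(AF (EX recv)) = {t1, t2, t3, t5, t6}
t4 ∉ Sat(AF (EX recv)) = {t1, t2, t3, t5, t6}, so the formula does not hold at t4.

No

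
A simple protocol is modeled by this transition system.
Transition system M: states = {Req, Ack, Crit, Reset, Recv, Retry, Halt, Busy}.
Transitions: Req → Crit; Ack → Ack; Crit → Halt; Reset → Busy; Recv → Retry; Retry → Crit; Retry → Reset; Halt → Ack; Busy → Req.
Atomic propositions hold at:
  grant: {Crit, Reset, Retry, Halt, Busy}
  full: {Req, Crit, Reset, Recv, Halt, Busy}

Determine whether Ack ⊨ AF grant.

AF grant: least fixpoint, start Z0 = {Crit, Reset, Retry, Halt, Busy}, add states with every successor in Z. Z1 = {Req, Crit, Reset, Recv, Retry, Halt, Busy}; fixed.
Sat(AF grant) = {Req, Crit, Reset, Recv, Retry, Halt, Busy}
Ack ∉ Sat(AF grant) = {Req, Crit, Reset, Recv, Retry, Halt, Busy}, so the formula does not hold at Ack.

No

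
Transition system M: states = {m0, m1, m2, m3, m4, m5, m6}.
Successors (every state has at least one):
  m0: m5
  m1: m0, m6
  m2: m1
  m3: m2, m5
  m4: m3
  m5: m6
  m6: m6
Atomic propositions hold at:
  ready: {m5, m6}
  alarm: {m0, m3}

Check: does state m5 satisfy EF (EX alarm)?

No

Sat(EX alarm) = {s : some successor in {m0, m3}} = {m1, m4}
EF (EX alarm): least fixpoint, start Z0 = {m1, m4}, add states with some successor in Z. Z1 = {m1, m2, m4}; Z2 = {m1, m2, m3, m4}; fixed.
Sat(EF (EX alarm)) = {m1, m2, m3, m4}
m5 ∉ Sat(EF (EX alarm)) = {m1, m2, m3, m4}, so the formula does not hold at m5.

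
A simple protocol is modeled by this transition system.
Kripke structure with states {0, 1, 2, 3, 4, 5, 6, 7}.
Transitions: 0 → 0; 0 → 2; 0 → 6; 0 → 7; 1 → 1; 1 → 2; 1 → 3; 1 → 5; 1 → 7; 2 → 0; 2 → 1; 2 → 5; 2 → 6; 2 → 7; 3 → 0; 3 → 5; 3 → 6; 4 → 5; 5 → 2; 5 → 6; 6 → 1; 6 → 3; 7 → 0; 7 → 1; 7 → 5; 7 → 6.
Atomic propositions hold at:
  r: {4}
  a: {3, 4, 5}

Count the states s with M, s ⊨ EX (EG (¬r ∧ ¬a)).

Sat(¬r) = {0, 1, 2, 3, 5, 6, 7}
Sat(¬a) = {0, 1, 2, 6, 7}
Sat(¬r ∧ ¬a) = {0, 1, 2, 6, 7}
EG (¬r ∧ ¬a): greatest fixpoint, start Z0 = {0, 1, 2, 6, 7}, keep only states in Sat with some successor in Z. Already a fixed point.
Sat(EG (¬r ∧ ¬a)) = {0, 1, 2, 6, 7}
Sat(EX (EG (¬r ∧ ¬a))) = {s : some successor in {0, 1, 2, 6, 7}} = {0, 1, 2, 3, 5, 6, 7}
|Sat(EX (EG (¬r ∧ ¬a)))| = |{0, 1, 2, 3, 5, 6, 7}| = 7.

7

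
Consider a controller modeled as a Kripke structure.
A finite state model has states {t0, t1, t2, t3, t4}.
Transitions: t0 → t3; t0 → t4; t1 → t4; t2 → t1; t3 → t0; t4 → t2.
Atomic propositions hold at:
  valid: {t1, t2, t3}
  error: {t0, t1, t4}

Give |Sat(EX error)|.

Sat(EX error) = {s : some successor in {t0, t1, t4}} = {t0, t1, t2, t3}
|Sat(EX error)| = |{t0, t1, t2, t3}| = 4.

4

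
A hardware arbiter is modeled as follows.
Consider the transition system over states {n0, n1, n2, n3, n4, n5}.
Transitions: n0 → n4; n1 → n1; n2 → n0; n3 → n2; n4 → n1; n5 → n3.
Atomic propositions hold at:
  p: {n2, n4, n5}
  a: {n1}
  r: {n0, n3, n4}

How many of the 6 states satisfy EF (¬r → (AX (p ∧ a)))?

5

Sat(¬r) = {n1, n2, n5}
Sat(p ∧ a) = ∅
Sat(AX (p ∧ a)) = {s : every successor in ∅} = ∅
Sat(¬r → (AX (p ∧ a))) = {n0, n3, n4}
EF (¬r → (AX (p ∧ a))): least fixpoint, start Z0 = {n0, n3, n4}, add states with some successor in Z. Z1 = {n0, n2, n3, n4, n5}; fixed.
Sat(EF (¬r → (AX (p ∧ a)))) = {n0, n2, n3, n4, n5}
|Sat(EF (¬r → (AX (p ∧ a))))| = |{n0, n2, n3, n4, n5}| = 5.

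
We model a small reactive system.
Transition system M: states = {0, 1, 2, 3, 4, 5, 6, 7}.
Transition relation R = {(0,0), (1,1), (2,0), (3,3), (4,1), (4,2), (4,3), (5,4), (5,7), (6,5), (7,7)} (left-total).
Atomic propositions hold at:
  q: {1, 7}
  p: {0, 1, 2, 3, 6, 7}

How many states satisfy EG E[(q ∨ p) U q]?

2

Sat(q ∨ p) = {0, 1, 2, 3, 6, 7}
E[(q ∨ p) U q]: least fixpoint, start Z0 = Sat(q) = {1, 7}, add states in Sat(q ∨ p) with some successor in Z. Already a fixed point.
Sat(E[(q ∨ p) U q]) = {1, 7}
EG E[(q ∨ p) U q]: greatest fixpoint, start Z0 = {1, 7}, keep only states in Sat with some successor in Z. Already a fixed point.
Sat(EG E[(q ∨ p) U q]) = {1, 7}
|Sat(EG E[(q ∨ p) U q])| = |{1, 7}| = 2.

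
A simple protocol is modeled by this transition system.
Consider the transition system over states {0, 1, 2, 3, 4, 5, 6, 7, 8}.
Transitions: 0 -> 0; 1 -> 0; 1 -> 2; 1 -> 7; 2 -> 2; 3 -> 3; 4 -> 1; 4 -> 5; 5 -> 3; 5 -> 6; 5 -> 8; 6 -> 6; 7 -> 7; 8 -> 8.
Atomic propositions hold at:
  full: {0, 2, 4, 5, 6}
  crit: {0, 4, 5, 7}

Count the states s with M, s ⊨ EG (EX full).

Sat(EX full) = {s : some successor in {0, 2, 4, 5, 6}} = {0, 1, 2, 4, 5, 6}
EG (EX full): greatest fixpoint, start Z0 = {0, 1, 2, 4, 5, 6}, keep only states in Sat with some successor in Z. Already a fixed point.
Sat(EG (EX full)) = {0, 1, 2, 4, 5, 6}
|Sat(EG (EX full))| = |{0, 1, 2, 4, 5, 6}| = 6.

6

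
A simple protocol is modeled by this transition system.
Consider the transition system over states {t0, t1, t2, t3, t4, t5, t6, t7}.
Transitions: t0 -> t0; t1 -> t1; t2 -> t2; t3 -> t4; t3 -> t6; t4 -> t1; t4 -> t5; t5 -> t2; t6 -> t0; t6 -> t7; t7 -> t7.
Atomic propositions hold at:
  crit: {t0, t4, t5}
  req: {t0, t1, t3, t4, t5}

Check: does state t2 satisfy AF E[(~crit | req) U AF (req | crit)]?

Sat(~crit) = {t1, t2, t3, t6, t7}
Sat(~crit | req) = {t0, t1, t2, t3, t4, t5, t6, t7}
Sat(req | crit) = {t0, t1, t3, t4, t5}
AF (req | crit): least fixpoint, start Z0 = {t0, t1, t3, t4, t5}, add states with every successor in Z. Already a fixed point.
Sat(AF (req | crit)) = {t0, t1, t3, t4, t5}
E[(~crit | req) U AF (req | crit)]: least fixpoint, start Z0 = Sat(AF (req | crit)) = {t0, t1, t3, t4, t5}, add states in Sat(~crit | req) with some successor in Z. Z1 = {t0, t1, t3, t4, t5, t6}; fixed.
Sat(E[(~crit | req) U AF (req | crit)]) = {t0, t1, t3, t4, t5, t6}
AF E[(~crit | req) U AF (req | crit)]: least fixpoint, start Z0 = {t0, t1, t3, t4, t5, t6}, add states with every successor in Z. Already a fixed point.
Sat(AF E[(~crit | req) U AF (req | crit)]) = {t0, t1, t3, t4, t5, t6}
t2 ∉ Sat(AF E[(~crit | req) U AF (req | crit)]) = {t0, t1, t3, t4, t5, t6}, so the formula does not hold at t2.

No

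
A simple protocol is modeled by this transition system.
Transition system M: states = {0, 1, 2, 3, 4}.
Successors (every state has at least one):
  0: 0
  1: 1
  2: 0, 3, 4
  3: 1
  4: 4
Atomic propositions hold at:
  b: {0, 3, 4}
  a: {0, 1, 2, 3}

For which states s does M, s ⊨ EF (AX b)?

{0, 2, 4}

Sat(AX b) = {s : every successor in {0, 3, 4}} = {0, 2, 4}
EF (AX b): least fixpoint, start Z0 = {0, 2, 4}, add states with some successor in Z. Already a fixed point.
Sat(EF (AX b)) = {0, 2, 4}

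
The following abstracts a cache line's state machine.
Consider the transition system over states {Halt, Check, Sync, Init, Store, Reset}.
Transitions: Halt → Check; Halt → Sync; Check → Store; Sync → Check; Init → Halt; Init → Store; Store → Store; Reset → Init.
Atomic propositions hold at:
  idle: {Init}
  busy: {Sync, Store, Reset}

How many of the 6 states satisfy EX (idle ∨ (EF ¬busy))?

Sat(¬busy) = {Halt, Check, Init}
EF ¬busy: least fixpoint, start Z0 = {Halt, Check, Init}, add states with some successor in Z. Z1 = {Halt, Check, Sync, Init, Reset}; fixed.
Sat(EF ¬busy) = {Halt, Check, Sync, Init, Reset}
Sat(idle ∨ (EF ¬busy)) = {Halt, Check, Sync, Init, Reset}
Sat(EX (idle ∨ (EF ¬busy))) = {s : some successor in {Halt, Check, Sync, Init, Reset}} = {Halt, Sync, Init, Reset}
|Sat(EX (idle ∨ (EF ¬busy)))| = |{Halt, Sync, Init, Reset}| = 4.

4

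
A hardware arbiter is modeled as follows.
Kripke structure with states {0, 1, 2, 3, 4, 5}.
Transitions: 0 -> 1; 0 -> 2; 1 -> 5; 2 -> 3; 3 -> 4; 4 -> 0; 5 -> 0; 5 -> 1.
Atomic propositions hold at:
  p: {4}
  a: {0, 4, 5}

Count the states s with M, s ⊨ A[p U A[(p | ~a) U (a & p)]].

Sat(~a) = {1, 2, 3}
Sat(p | ~a) = {1, 2, 3, 4}
Sat(a & p) = {4}
A[(p | ~a) U (a & p)]: least fixpoint, start Z0 = Sat((a & p)) = {4}, add states in Sat(p | ~a) with every successor in Z. Z1 = {3, 4}; Z2 = {2, 3, 4}; fixed.
Sat(A[(p | ~a) U (a & p)]) = {2, 3, 4}
A[p U A[(p | ~a) U (a & p)]]: least fixpoint, start Z0 = Sat(A[(p | ~a) U (a & p)]) = {2, 3, 4}, add states in Sat(p) with every successor in Z. Already a fixed point.
Sat(A[p U A[(p | ~a) U (a & p)]]) = {2, 3, 4}
|Sat(A[p U A[(p | ~a) U (a & p)]])| = |{2, 3, 4}| = 3.

3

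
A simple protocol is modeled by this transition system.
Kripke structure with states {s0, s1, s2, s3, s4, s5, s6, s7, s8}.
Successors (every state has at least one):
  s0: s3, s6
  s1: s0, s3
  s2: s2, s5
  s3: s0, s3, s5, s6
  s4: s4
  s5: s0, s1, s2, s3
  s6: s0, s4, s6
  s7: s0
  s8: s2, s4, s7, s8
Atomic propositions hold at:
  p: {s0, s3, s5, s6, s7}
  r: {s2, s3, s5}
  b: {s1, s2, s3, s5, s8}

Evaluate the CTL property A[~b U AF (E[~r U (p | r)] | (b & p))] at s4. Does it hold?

No

Sat(~b) = {s0, s4, s6, s7}
Sat(~r) = {s0, s1, s4, s6, s7, s8}
Sat(p | r) = {s0, s2, s3, s5, s6, s7}
E[~r U (p | r)]: least fixpoint, start Z0 = Sat((p | r)) = {s0, s2, s3, s5, s6, s7}, add states in Sat(~r) with some successor in Z. Z1 = {s0, s1, s2, s3, s5, s6, s7, s8}; fixed.
Sat(E[~r U (p | r)]) = {s0, s1, s2, s3, s5, s6, s7, s8}
Sat(b & p) = {s3, s5}
Sat(E[~r U (p | r)] | (b & p)) = {s0, s1, s2, s3, s5, s6, s7, s8}
AF (E[~r U (p | r)] | (b & p)): least fixpoint, start Z0 = {s0, s1, s2, s3, s5, s6, s7, s8}, add states with every successor in Z. Already a fixed point.
Sat(AF (E[~r U (p | r)] | (b & p))) = {s0, s1, s2, s3, s5, s6, s7, s8}
A[~b U AF (E[~r U (p | r)] | (b & p))]: least fixpoint, start Z0 = Sat(AF (E[~r U (p | r)] | (b & p))) = {s0, s1, s2, s3, s5, s6, s7, s8}, add states in Sat(~b) with every successor in Z. Already a fixed point.
Sat(A[~b U AF (E[~r U (p | r)] | (b & p))]) = {s0, s1, s2, s3, s5, s6, s7, s8}
s4 ∉ Sat(A[~b U AF (E[~r U (p | r)] | (b & p))]) = {s0, s1, s2, s3, s5, s6, s7, s8}, so the formula does not hold at s4.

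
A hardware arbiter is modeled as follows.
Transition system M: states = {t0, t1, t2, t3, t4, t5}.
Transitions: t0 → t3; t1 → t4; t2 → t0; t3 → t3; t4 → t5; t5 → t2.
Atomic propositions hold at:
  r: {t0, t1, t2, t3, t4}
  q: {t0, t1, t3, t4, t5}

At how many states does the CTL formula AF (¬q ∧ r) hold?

Sat(¬q) = {t2}
Sat(¬q ∧ r) = {t2}
AF (¬q ∧ r): least fixpoint, start Z0 = {t2}, add states with every successor in Z. Z1 = {t2, t5}; Z2 = {t2, t4, t5}; Z3 = {t1, t2, t4, t5}; fixed.
Sat(AF (¬q ∧ r)) = {t1, t2, t4, t5}
|Sat(AF (¬q ∧ r))| = |{t1, t2, t4, t5}| = 4.

4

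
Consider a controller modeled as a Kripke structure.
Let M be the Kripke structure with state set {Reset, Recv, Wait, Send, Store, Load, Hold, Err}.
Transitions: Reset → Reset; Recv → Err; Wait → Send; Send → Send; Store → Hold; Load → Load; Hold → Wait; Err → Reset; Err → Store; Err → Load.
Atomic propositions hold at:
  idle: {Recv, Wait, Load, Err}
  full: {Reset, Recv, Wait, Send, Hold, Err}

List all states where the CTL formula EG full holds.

EG full: greatest fixpoint, start Z0 = {Reset, Recv, Wait, Send, Hold, Err}, keep only states in Sat with some successor in Z. Already a fixed point.
Sat(EG full) = {Reset, Recv, Wait, Send, Hold, Err}

{Reset, Recv, Wait, Send, Hold, Err}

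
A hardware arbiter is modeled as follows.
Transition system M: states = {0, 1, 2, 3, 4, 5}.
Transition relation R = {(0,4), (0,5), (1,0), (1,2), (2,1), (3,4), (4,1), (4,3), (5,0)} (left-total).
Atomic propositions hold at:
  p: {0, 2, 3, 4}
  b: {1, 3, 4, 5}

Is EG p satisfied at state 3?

Yes

EG p: greatest fixpoint, start Z0 = {0, 2, 3, 4}, keep only states in Sat with some successor in Z. Z1 = {0, 3, 4}; fixed.
Sat(EG p) = {0, 3, 4}
3 ∈ Sat(EG p) = {0, 3, 4}, so the formula holds at 3.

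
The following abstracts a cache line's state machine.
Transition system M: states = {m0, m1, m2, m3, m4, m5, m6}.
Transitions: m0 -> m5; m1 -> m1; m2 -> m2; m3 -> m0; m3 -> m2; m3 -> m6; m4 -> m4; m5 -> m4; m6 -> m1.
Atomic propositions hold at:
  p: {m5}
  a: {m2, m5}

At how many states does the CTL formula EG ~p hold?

5

Sat(~p) = {m0, m1, m2, m3, m4, m6}
EG ~p: greatest fixpoint, start Z0 = {m0, m1, m2, m3, m4, m6}, keep only states in Sat with some successor in Z. Z1 = {m1, m2, m3, m4, m6}; fixed.
Sat(EG ~p) = {m1, m2, m3, m4, m6}
|Sat(EG ~p)| = |{m1, m2, m3, m4, m6}| = 5.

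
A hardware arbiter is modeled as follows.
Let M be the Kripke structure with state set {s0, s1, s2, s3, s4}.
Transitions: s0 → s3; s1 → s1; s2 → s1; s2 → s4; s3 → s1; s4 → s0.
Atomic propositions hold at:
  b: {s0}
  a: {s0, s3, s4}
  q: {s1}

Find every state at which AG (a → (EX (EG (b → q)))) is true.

{s0, s1, s3}

Sat(b → q) = {s1, s2, s3, s4}
EG (b → q): greatest fixpoint, start Z0 = {s1, s2, s3, s4}, keep only states in Sat with some successor in Z. Z1 = {s1, s2, s3}; fixed.
Sat(EG (b → q)) = {s1, s2, s3}
Sat(EX (EG (b → q))) = {s : some successor in {s1, s2, s3}} = {s0, s1, s2, s3}
Sat(a → (EX (EG (b → q)))) = {s0, s1, s2, s3}
AG (a → (EX (EG (b → q)))): greatest fixpoint, start Z0 = {s0, s1, s2, s3}, keep only states in Sat with every successor in Z. Z1 = {s0, s1, s3}; fixed.
Sat(AG (a → (EX (EG (b → q))))) = {s0, s1, s3}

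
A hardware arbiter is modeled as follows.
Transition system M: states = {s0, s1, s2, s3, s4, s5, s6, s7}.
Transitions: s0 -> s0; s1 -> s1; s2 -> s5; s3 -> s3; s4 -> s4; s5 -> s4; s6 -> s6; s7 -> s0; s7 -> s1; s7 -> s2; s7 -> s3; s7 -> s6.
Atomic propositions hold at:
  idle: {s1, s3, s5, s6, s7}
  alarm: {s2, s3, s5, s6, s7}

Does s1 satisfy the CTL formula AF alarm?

AF alarm: least fixpoint, start Z0 = {s2, s3, s5, s6, s7}, add states with every successor in Z. Already a fixed point.
Sat(AF alarm) = {s2, s3, s5, s6, s7}
s1 ∉ Sat(AF alarm) = {s2, s3, s5, s6, s7}, so the formula does not hold at s1.

No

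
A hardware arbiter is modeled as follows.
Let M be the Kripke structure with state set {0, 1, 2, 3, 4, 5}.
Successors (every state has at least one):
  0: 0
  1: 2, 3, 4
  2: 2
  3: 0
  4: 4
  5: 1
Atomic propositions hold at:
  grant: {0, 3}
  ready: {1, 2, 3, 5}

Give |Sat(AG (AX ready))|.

Sat(AX ready) = {s : every successor in {1, 2, 3, 5}} = {2, 5}
AG (AX ready): greatest fixpoint, start Z0 = {2, 5}, keep only states in Sat with every successor in Z. Z1 = {2}; fixed.
Sat(AG (AX ready)) = {2}
|Sat(AG (AX ready))| = |{2}| = 1.

1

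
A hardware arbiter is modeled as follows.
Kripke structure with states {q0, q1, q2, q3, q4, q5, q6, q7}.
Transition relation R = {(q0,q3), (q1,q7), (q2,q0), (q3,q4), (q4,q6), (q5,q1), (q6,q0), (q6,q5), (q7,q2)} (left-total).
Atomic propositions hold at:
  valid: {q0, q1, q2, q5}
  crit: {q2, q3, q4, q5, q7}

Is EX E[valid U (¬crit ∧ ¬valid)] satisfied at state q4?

Sat(¬crit) = {q0, q1, q6}
Sat(¬valid) = {q3, q4, q6, q7}
Sat(¬crit ∧ ¬valid) = {q6}
E[valid U (¬crit ∧ ¬valid)]: least fixpoint, start Z0 = Sat((¬crit ∧ ¬valid)) = {q6}, add states in Sat(valid) with some successor in Z. Already a fixed point.
Sat(E[valid U (¬crit ∧ ¬valid)]) = {q6}
Sat(EX E[valid U (¬crit ∧ ¬valid)]) = {s : some successor in {q6}} = {q4}
q4 ∈ Sat(EX E[valid U (¬crit ∧ ¬valid)]) = {q4}, so the formula holds at q4.

Yes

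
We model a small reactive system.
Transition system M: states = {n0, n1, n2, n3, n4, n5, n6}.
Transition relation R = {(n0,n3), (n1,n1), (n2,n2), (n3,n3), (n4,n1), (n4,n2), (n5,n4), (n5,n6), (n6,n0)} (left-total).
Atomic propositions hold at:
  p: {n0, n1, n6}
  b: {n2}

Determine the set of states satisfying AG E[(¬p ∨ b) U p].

Sat(¬p) = {n2, n3, n4, n5}
Sat(¬p ∨ b) = {n2, n3, n4, n5}
E[(¬p ∨ b) U p]: least fixpoint, start Z0 = Sat(p) = {n0, n1, n6}, add states in Sat(¬p ∨ b) with some successor in Z. Z1 = {n0, n1, n4, n5, n6}; fixed.
Sat(E[(¬p ∨ b) U p]) = {n0, n1, n4, n5, n6}
AG E[(¬p ∨ b) U p]: greatest fixpoint, start Z0 = {n0, n1, n4, n5, n6}, keep only states in Sat with every successor in Z. Z1 = {n1, n5, n6}; Z2 = {n1}; fixed.
Sat(AG E[(¬p ∨ b) U p]) = {n1}

{n1}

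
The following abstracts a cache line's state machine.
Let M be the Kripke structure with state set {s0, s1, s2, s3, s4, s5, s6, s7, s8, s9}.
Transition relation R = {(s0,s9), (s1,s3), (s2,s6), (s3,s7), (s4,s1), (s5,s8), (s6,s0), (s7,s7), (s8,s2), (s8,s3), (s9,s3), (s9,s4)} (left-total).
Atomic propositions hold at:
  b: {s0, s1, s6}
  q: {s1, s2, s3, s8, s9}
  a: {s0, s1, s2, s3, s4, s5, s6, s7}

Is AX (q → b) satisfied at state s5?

No

Sat(q → b) = {s0, s1, s4, s5, s6, s7}
Sat(AX (q → b)) = {s : every successor in {s0, s1, s4, s5, s6, s7}} = {s2, s3, s4, s6, s7}
s5 ∉ Sat(AX (q → b)) = {s2, s3, s4, s6, s7}, so the formula does not hold at s5.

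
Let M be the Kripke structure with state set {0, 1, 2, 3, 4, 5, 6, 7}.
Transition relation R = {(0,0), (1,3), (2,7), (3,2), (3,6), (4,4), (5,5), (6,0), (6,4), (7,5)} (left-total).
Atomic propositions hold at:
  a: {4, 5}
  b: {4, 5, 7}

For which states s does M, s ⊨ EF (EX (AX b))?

{1, 2, 3, 4, 5, 6, 7}

Sat(AX b) = {s : every successor in {4, 5, 7}} = {2, 4, 5, 7}
Sat(EX (AX b)) = {s : some successor in {2, 4, 5, 7}} = {2, 3, 4, 5, 6, 7}
EF (EX (AX b)): least fixpoint, start Z0 = {2, 3, 4, 5, 6, 7}, add states with some successor in Z. Z1 = {1, 2, 3, 4, 5, 6, 7}; fixed.
Sat(EF (EX (AX b))) = {1, 2, 3, 4, 5, 6, 7}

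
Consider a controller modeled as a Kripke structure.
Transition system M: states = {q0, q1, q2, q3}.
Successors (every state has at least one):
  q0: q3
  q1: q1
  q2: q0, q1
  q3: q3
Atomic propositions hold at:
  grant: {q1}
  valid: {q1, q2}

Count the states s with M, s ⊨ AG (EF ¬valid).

Sat(¬valid) = {q0, q3}
EF ¬valid: least fixpoint, start Z0 = {q0, q3}, add states with some successor in Z. Z1 = {q0, q2, q3}; fixed.
Sat(EF ¬valid) = {q0, q2, q3}
AG (EF ¬valid): greatest fixpoint, start Z0 = {q0, q2, q3}, keep only states in Sat with every successor in Z. Z1 = {q0, q3}; fixed.
Sat(AG (EF ¬valid)) = {q0, q3}
|Sat(AG (EF ¬valid))| = |{q0, q3}| = 2.

2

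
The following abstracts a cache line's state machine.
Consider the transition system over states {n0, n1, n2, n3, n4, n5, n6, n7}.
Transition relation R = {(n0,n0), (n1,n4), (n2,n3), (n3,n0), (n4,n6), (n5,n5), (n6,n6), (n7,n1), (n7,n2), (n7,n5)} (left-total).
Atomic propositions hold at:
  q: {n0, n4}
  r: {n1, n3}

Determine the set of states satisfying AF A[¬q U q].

Sat(¬q) = {n1, n2, n3, n5, n6, n7}
A[¬q U q]: least fixpoint, start Z0 = Sat(q) = {n0, n4}, add states in Sat(¬q) with every successor in Z. Z1 = {n0, n1, n3, n4}; Z2 = {n0, n1, n2, n3, n4}; fixed.
Sat(A[¬q U q]) = {n0, n1, n2, n3, n4}
AF A[¬q U q]: least fixpoint, start Z0 = {n0, n1, n2, n3, n4}, add states with every successor in Z. Already a fixed point.
Sat(AF A[¬q U q]) = {n0, n1, n2, n3, n4}

{n0, n1, n2, n3, n4}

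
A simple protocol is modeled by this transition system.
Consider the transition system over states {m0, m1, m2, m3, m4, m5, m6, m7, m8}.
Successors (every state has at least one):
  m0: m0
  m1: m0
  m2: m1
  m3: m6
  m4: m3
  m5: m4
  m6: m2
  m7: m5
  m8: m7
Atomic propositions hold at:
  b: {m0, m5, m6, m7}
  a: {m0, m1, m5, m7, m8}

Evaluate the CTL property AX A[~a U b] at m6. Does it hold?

No

Sat(~a) = {m2, m3, m4, m6}
A[~a U b]: least fixpoint, start Z0 = Sat(b) = {m0, m5, m6, m7}, add states in Sat(~a) with every successor in Z. Z1 = {m0, m3, m5, m6, m7}; Z2 = {m0, m3, m4, m5, m6, m7}; fixed.
Sat(A[~a U b]) = {m0, m3, m4, m5, m6, m7}
Sat(AX A[~a U b]) = {s : every successor in {m0, m3, m4, m5, m6, m7}} = {m0, m1, m3, m4, m5, m7, m8}
m6 ∉ Sat(AX A[~a U b]) = {m0, m1, m3, m4, m5, m7, m8}, so the formula does not hold at m6.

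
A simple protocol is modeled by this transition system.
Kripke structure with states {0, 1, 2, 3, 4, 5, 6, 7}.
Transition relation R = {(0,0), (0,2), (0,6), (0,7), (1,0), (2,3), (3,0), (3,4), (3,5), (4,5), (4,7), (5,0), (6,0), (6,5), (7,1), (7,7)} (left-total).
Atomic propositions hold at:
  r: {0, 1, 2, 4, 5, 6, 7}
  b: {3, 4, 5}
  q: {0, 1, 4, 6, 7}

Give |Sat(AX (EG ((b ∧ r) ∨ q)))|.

6

Sat(b ∧ r) = {4, 5}
Sat((b ∧ r) ∨ q) = {0, 1, 4, 5, 6, 7}
EG ((b ∧ r) ∨ q): greatest fixpoint, start Z0 = {0, 1, 4, 5, 6, 7}, keep only states in Sat with some successor in Z. Already a fixed point.
Sat(EG ((b ∧ r) ∨ q)) = {0, 1, 4, 5, 6, 7}
Sat(AX (EG ((b ∧ r) ∨ q))) = {s : every successor in {0, 1, 4, 5, 6, 7}} = {1, 3, 4, 5, 6, 7}
|Sat(AX (EG ((b ∧ r) ∨ q)))| = |{1, 3, 4, 5, 6, 7}| = 6.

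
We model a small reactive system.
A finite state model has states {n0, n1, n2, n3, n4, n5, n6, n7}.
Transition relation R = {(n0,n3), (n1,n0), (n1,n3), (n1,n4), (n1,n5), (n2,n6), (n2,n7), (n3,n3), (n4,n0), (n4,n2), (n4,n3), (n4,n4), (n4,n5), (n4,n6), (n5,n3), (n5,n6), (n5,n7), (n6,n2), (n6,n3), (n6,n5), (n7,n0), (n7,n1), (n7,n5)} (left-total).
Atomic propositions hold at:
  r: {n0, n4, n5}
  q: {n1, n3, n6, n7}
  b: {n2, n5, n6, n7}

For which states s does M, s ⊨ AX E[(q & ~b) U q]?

Sat(~b) = {n0, n1, n3, n4}
Sat(q & ~b) = {n1, n3}
E[(q & ~b) U q]: least fixpoint, start Z0 = Sat(q) = {n1, n3, n6, n7}, add states in Sat(q & ~b) with some successor in Z. Already a fixed point.
Sat(E[(q & ~b) U q]) = {n1, n3, n6, n7}
Sat(AX E[(q & ~b) U q]) = {s : every successor in {n1, n3, n6, n7}} = {n0, n2, n3, n5}

{n0, n2, n3, n5}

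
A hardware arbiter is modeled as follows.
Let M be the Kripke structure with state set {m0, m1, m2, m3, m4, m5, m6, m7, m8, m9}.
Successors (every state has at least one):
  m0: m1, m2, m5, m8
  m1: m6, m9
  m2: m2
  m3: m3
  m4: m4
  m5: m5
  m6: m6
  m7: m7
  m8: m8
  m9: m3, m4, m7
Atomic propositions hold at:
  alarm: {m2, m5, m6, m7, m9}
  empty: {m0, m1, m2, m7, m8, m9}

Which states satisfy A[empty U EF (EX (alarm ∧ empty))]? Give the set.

Sat(alarm ∧ empty) = {m2, m7, m9}
Sat(EX (alarm ∧ empty)) = {s : some successor in {m2, m7, m9}} = {m0, m1, m2, m7, m9}
EF (EX (alarm ∧ empty)): least fixpoint, start Z0 = {m0, m1, m2, m7, m9}, add states with some successor in Z. Already a fixed point.
Sat(EF (EX (alarm ∧ empty))) = {m0, m1, m2, m7, m9}
A[empty U EF (EX (alarm ∧ empty))]: least fixpoint, start Z0 = Sat(EF (EX (alarm ∧ empty))) = {m0, m1, m2, m7, m9}, add states in Sat(empty) with every successor in Z. Already a fixed point.
Sat(A[empty U EF (EX (alarm ∧ empty))]) = {m0, m1, m2, m7, m9}

{m0, m1, m2, m7, m9}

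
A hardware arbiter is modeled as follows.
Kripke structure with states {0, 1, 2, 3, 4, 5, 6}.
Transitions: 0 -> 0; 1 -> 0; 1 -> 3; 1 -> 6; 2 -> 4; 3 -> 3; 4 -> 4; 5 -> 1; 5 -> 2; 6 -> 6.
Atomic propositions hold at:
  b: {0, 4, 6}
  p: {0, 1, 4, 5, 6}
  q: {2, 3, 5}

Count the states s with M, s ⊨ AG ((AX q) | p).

Sat(AX q) = {s : every successor in {2, 3, 5}} = {3}
Sat((AX q) | p) = {0, 1, 3, 4, 5, 6}
AG ((AX q) | p): greatest fixpoint, start Z0 = {0, 1, 3, 4, 5, 6}, keep only states in Sat with every successor in Z. Z1 = {0, 1, 3, 4, 6}; fixed.
Sat(AG ((AX q) | p)) = {0, 1, 3, 4, 6}
|Sat(AG ((AX q) | p))| = |{0, 1, 3, 4, 6}| = 5.

5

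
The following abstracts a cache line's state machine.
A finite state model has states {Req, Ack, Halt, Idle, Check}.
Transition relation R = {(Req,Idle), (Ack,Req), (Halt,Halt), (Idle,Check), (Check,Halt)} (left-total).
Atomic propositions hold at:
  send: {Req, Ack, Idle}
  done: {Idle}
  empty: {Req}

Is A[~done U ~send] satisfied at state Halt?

Yes

Sat(~done) = {Req, Ack, Halt, Check}
Sat(~send) = {Halt, Check}
A[~done U ~send]: least fixpoint, start Z0 = Sat(~send) = {Halt, Check}, add states in Sat(~done) with every successor in Z. Already a fixed point.
Sat(A[~done U ~send]) = {Halt, Check}
Halt ∈ Sat(A[~done U ~send]) = {Halt, Check}, so the formula holds at Halt.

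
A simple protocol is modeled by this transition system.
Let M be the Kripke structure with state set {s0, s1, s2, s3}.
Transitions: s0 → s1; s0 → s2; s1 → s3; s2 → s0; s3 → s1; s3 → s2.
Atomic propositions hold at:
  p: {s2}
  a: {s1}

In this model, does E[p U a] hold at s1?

Yes

E[p U a]: least fixpoint, start Z0 = Sat(a) = {s1}, add states in Sat(p) with some successor in Z. Already a fixed point.
Sat(E[p U a]) = {s1}
s1 ∈ Sat(E[p U a]) = {s1}, so the formula holds at s1.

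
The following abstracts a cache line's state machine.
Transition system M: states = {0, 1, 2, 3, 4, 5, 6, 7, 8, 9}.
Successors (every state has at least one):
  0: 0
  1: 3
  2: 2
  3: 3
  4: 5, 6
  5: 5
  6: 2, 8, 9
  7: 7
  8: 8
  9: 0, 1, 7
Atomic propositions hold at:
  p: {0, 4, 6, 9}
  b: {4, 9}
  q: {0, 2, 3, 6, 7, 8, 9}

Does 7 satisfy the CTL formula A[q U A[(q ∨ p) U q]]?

Yes

Sat(q ∨ p) = {0, 2, 3, 4, 6, 7, 8, 9}
A[(q ∨ p) U q]: least fixpoint, start Z0 = Sat(q) = {0, 2, 3, 6, 7, 8, 9}, add states in Sat(q ∨ p) with every successor in Z. Already a fixed point.
Sat(A[(q ∨ p) U q]) = {0, 2, 3, 6, 7, 8, 9}
A[q U A[(q ∨ p) U q]]: least fixpoint, start Z0 = Sat(A[(q ∨ p) U q]) = {0, 2, 3, 6, 7, 8, 9}, add states in Sat(q) with every successor in Z. Already a fixed point.
Sat(A[q U A[(q ∨ p) U q]]) = {0, 2, 3, 6, 7, 8, 9}
7 ∈ Sat(A[q U A[(q ∨ p) U q]]) = {0, 2, 3, 6, 7, 8, 9}, so the formula holds at 7.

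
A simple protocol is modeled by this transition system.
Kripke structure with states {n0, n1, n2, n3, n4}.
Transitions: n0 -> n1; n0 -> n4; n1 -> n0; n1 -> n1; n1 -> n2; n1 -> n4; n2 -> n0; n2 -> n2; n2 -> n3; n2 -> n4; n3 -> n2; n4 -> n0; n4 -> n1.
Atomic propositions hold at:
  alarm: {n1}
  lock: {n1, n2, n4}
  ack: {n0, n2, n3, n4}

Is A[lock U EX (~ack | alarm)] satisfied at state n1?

Sat(~ack) = {n1}
Sat(~ack | alarm) = {n1}
Sat(EX (~ack | alarm)) = {s : some successor in {n1}} = {n0, n1, n4}
A[lock U EX (~ack | alarm)]: least fixpoint, start Z0 = Sat(EX (~ack | alarm)) = {n0, n1, n4}, add states in Sat(lock) with every successor in Z. Already a fixed point.
Sat(A[lock U EX (~ack | alarm)]) = {n0, n1, n4}
n1 ∈ Sat(A[lock U EX (~ack | alarm)]) = {n0, n1, n4}, so the formula holds at n1.

Yes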